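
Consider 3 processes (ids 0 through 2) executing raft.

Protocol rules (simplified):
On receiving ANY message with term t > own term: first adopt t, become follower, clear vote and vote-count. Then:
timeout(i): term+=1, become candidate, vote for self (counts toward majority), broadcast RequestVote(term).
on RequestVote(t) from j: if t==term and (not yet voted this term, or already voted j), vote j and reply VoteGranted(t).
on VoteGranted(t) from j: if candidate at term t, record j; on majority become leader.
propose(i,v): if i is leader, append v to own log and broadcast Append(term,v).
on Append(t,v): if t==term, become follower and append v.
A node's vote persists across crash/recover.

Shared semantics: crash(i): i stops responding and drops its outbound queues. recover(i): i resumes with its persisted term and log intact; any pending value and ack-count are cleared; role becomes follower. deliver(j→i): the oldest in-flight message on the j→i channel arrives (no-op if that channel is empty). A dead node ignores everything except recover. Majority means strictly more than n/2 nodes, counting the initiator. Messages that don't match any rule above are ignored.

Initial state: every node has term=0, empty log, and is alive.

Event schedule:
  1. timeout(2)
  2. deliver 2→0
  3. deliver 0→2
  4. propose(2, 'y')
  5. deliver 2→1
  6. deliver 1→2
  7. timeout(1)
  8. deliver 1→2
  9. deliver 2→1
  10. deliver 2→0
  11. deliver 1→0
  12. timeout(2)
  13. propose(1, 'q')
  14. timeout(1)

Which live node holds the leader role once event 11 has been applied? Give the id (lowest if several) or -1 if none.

[1] timeout(2) → N2(cand t1 [-])
[2] deliver 2→0 → N0(foll t1 [-])
[3] deliver 0→2 → N2(lead t1 [-])
[4] propose(2,'y') → N2(lead t1 [y])
[5] deliver 2→1 → N1(foll t1 [-])
[6] deliver 1→2 → ∅
[7] timeout(1) → N1(cand t2 [-])
[8] deliver 1→2 → N2(foll t2 [y])
[9] deliver 2→1 → ∅
[10] deliver 2→0 → N0(foll t1 [y])
[11] deliver 1→0 → N0(foll t2 [y])

-1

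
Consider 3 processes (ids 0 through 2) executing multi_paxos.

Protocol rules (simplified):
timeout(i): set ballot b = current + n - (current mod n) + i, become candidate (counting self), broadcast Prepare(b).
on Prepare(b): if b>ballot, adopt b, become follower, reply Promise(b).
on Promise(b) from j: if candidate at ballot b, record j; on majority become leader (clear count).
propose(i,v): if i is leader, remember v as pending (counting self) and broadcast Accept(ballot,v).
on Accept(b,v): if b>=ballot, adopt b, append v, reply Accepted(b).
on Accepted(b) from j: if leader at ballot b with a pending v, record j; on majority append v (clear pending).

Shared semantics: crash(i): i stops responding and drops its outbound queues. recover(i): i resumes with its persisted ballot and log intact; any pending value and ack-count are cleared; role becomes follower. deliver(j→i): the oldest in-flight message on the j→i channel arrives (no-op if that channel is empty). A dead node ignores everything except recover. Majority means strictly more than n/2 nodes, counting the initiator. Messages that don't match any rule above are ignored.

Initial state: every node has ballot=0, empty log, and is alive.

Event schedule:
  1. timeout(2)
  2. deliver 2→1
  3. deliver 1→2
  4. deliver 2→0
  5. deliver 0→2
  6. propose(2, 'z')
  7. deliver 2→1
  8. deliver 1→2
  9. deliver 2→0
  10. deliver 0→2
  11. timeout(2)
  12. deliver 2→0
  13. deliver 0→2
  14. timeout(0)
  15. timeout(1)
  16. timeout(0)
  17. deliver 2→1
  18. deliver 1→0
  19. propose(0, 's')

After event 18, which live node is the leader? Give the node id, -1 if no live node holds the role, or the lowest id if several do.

2

[1] timeout(2) → N2(cand b5 [-])
[2] deliver 2→1 → N1(foll b5 [-])
[3] deliver 1→2 → N2(lead b5 [-])
[4] deliver 2→0 → N0(foll b5 [-])
[5] deliver 0→2 → ∅
[6] propose(2,'z') → ∅
[7] deliver 2→1 → N1(foll b5 [z])
[8] deliver 1→2 → N2(lead b5 [z])
[9] deliver 2→0 → N0(foll b5 [z])
[10] deliver 0→2 → ∅
[11] timeout(2) → N2(cand b8 [z])
[12] deliver 2→0 → N0(foll b8 [z])
[13] deliver 0→2 → N2(lead b8 [z])
[14] timeout(0) → N0(cand b9 [z])
[15] timeout(1) → N1(cand b7 [z])
[16] timeout(0) → N0(cand b12 [z])
[17] deliver 2→1 → N1(foll b8 [z])
[18] deliver 1→0 → ∅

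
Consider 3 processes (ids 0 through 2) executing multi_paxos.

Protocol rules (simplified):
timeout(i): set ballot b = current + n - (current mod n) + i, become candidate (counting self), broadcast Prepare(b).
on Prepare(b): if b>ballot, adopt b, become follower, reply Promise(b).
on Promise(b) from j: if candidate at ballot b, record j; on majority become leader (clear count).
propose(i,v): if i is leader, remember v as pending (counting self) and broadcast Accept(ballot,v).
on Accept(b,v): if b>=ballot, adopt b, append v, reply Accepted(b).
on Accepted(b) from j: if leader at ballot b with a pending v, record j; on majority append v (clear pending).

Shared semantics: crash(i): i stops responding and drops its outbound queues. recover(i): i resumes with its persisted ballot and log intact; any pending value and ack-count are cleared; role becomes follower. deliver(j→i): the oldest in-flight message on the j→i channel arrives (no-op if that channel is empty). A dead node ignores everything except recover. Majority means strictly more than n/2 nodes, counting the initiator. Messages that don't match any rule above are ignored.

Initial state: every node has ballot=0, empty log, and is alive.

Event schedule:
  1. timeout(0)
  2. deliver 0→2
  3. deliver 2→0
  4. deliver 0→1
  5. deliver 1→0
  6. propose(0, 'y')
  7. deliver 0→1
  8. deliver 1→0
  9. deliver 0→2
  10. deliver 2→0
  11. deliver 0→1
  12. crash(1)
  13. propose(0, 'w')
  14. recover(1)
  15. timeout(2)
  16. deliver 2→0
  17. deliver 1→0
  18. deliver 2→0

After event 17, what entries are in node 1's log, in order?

1. timeout(0):  <0:cand b3 ->
2. deliver 0→2:  <2:foll b3 ->
3. deliver 2→0:  <0:lead b3 ->
4. deliver 0→1:  <1:foll b3 ->
5. deliver 1→0:  nop
6. propose(0,'y'):  nop
7. deliver 0→1:  <1:foll b3 y>
8. deliver 1→0:  <0:lead b3 y>
9. deliver 0→2:  <2:foll b3 y>
10. deliver 2→0:  nop
11. deliver 0→1:  nop
12. crash(1):  <1:✗foll b3 y>
13. propose(0,'w'):  nop
14. recover(1):  <1:foll b3 y>
15. timeout(2):  <2:cand b8 y>
16. deliver 2→0:  <0:foll b8 y>
17. deliver 1→0:  nop

y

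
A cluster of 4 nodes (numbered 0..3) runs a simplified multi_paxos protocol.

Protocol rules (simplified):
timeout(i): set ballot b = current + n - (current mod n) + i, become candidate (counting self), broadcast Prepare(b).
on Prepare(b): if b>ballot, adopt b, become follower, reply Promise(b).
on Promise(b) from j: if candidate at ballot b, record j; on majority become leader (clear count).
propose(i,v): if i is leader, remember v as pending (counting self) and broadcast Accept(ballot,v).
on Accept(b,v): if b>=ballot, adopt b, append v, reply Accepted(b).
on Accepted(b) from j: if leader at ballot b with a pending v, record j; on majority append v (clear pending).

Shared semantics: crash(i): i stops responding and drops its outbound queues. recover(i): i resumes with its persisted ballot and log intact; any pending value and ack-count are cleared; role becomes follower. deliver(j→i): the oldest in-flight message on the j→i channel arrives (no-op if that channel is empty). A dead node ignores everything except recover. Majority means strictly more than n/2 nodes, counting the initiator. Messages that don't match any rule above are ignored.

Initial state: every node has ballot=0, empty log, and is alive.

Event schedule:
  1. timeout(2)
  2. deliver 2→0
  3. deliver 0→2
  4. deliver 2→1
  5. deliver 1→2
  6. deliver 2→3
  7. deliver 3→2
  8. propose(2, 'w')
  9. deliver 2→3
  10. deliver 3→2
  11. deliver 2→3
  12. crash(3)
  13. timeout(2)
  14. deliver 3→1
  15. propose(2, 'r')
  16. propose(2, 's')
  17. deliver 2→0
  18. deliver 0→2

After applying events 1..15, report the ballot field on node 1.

6

e1 timeout(2): 2[cand,b=6,-]
e2 deliver 2→0: 0[foll,b=6,-]
e3 deliver 0→2: ·
e4 deliver 2→1: 1[foll,b=6,-]
e5 deliver 1→2: 2[lead,b=6,-]
e6 deliver 2→3: 3[foll,b=6,-]
e7 deliver 3→2: ·
e8 propose(2,'w'): ·
e9 deliver 2→3: 3[foll,b=6,w]
e10 deliver 3→2: ·
e11 deliver 2→3: ·
e12 crash(3): 3[✗foll,b=6,w]
e13 timeout(2): 2[cand,b=10,-]
e14 deliver 3→1: ·
e15 propose(2,'r'): ·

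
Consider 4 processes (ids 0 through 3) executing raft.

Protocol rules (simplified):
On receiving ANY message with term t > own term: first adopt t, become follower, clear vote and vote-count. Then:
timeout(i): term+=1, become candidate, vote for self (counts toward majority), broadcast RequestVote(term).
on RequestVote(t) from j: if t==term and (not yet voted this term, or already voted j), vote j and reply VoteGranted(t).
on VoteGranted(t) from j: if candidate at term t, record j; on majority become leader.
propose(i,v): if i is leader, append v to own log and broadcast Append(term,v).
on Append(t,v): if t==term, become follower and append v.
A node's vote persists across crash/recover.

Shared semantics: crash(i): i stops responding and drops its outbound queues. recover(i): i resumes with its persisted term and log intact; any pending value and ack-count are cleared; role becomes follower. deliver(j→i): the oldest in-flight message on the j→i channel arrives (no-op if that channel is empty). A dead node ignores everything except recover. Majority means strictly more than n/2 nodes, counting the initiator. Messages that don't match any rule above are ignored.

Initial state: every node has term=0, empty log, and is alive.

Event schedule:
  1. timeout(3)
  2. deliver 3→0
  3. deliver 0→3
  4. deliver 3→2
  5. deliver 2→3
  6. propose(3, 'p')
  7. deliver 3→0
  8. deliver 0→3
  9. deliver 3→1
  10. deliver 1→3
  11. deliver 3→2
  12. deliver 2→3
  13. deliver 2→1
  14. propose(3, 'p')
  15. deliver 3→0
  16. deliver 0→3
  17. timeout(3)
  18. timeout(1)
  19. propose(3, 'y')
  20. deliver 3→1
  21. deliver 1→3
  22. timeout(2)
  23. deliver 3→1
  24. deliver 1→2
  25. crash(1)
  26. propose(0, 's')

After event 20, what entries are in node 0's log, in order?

step 1 timeout(3): 3={cand,t=1,log=-}
step 2 deliver 3→0: 0={foll,t=1,log=-}
step 3 deliver 0→3: —
step 4 deliver 3→2: 2={foll,t=1,log=-}
step 5 deliver 2→3: 3={lead,t=1,log=-}
step 6 propose(3,'p'): 3={lead,t=1,log=p}
step 7 deliver 3→0: 0={foll,t=1,log=p}
step 8 deliver 0→3: —
step 9 deliver 3→1: 1={foll,t=1,log=-}
step 10 deliver 1→3: —
step 11 deliver 3→2: 2={foll,t=1,log=p}
step 12 deliver 2→3: —
step 13 deliver 2→1: —
step 14 propose(3,'p'): 3={lead,t=1,log=p,p}
step 15 deliver 3→0: 0={foll,t=1,log=p,p}
step 16 deliver 0→3: —
step 17 timeout(3): 3={cand,t=2,log=p,p}
step 18 timeout(1): 1={cand,t=2,log=-}
step 19 propose(3,'y'): —
step 20 deliver 3→1: —

p,p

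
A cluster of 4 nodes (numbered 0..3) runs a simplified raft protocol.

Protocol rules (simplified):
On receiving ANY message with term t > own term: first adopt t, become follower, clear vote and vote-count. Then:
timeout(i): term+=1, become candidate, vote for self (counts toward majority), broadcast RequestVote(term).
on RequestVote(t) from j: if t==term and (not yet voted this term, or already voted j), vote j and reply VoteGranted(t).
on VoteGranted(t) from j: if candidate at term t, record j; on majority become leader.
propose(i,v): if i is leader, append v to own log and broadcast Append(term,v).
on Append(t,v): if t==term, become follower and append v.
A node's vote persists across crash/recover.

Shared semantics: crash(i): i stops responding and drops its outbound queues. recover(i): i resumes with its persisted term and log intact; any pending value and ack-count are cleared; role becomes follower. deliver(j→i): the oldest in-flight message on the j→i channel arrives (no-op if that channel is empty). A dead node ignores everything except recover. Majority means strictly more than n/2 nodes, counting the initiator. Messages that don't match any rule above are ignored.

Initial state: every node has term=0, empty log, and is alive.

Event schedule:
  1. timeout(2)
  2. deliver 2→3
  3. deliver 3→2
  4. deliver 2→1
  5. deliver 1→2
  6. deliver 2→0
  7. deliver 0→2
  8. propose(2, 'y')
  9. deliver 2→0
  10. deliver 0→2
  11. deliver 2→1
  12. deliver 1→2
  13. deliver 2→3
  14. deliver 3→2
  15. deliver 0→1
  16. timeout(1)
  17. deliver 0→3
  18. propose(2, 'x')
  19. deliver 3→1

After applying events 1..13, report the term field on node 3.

1

after 1 — timeout(2): n2:cand/t1/[-]
after 2 — deliver 2→3: n3:foll/t1/[-]
after 3 — deliver 3→2: ·
after 4 — deliver 2→1: n1:foll/t1/[-]
after 5 — deliver 1→2: n2:lead/t1/[-]
after 6 — deliver 2→0: n0:foll/t1/[-]
after 7 — deliver 0→2: ·
after 8 — propose(2,'y'): n2:lead/t1/[y]
after 9 — deliver 2→0: n0:foll/t1/[y]
after 10 — deliver 0→2: ·
after 11 — deliver 2→1: n1:foll/t1/[y]
after 12 — deliver 1→2: ·
after 13 — deliver 2→3: n3:foll/t1/[y]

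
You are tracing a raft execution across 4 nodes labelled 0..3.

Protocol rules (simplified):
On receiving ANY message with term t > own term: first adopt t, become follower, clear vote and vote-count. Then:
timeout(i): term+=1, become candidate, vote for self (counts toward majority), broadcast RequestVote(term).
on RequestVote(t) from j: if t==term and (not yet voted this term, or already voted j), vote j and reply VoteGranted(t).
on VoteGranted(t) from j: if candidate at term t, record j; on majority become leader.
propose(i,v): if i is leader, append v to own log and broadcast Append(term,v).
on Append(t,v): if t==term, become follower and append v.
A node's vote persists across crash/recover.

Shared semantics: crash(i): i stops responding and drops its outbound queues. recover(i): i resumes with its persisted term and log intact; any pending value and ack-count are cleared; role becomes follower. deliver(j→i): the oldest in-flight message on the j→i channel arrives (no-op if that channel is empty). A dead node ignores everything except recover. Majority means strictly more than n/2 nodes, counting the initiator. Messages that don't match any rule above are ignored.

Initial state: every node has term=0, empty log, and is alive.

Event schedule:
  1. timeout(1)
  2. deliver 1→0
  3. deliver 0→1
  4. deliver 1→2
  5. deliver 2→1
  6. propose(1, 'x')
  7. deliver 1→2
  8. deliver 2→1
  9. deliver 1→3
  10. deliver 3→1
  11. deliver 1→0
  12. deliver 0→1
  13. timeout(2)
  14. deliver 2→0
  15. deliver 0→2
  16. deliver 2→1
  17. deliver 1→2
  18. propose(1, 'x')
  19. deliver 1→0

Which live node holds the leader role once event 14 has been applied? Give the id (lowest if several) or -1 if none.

step 1 timeout(1): 1={cand,t=1,log=-}
step 2 deliver 1→0: 0={foll,t=1,log=-}
step 3 deliver 0→1: —
step 4 deliver 1→2: 2={foll,t=1,log=-}
step 5 deliver 2→1: 1={lead,t=1,log=-}
step 6 propose(1,'x'): 1={lead,t=1,log=x}
step 7 deliver 1→2: 2={foll,t=1,log=x}
step 8 deliver 2→1: —
step 9 deliver 1→3: 3={foll,t=1,log=-}
step 10 deliver 3→1: —
step 11 deliver 1→0: 0={foll,t=1,log=x}
step 12 deliver 0→1: —
step 13 timeout(2): 2={cand,t=2,log=x}
step 14 deliver 2→0: 0={foll,t=2,log=x}

1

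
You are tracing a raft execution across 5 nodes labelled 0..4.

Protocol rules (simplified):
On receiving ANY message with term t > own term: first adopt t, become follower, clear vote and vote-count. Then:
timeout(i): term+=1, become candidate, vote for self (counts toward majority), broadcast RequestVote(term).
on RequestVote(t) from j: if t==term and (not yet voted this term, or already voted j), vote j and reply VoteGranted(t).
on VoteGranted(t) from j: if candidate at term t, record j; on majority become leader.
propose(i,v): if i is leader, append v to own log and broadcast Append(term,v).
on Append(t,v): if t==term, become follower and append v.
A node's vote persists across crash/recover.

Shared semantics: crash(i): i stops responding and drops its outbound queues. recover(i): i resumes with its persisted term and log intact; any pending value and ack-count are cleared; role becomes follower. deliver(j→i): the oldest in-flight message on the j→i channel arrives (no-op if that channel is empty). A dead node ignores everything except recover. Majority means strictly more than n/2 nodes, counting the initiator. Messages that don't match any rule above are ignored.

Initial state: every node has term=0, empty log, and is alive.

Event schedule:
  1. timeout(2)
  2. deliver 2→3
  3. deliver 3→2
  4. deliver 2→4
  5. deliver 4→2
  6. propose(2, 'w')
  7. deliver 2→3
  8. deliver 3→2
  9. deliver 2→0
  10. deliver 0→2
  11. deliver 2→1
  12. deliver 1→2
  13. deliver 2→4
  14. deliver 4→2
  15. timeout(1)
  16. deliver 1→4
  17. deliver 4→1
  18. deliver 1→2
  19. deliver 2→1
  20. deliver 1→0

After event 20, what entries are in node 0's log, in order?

1. timeout(2):  <2:cand t1 ->
2. deliver 2→3:  <3:foll t1 ->
3. deliver 3→2:  nop
4. deliver 2→4:  <4:foll t1 ->
5. deliver 4→2:  <2:lead t1 ->
6. propose(2,'w'):  <2:lead t1 w>
7. deliver 2→3:  <3:foll t1 w>
8. deliver 3→2:  nop
9. deliver 2→0:  <0:foll t1 ->
10. deliver 0→2:  nop
11. deliver 2→1:  <1:foll t1 ->
12. deliver 1→2:  nop
13. deliver 2→4:  <4:foll t1 w>
14. deliver 4→2:  nop
15. timeout(1):  <1:cand t2 ->
16. deliver 1→4:  <4:foll t2 w>
17. deliver 4→1:  nop
18. deliver 1→2:  <2:foll t2 w>
19. deliver 2→1:  nop
20. deliver 1→0:  <0:foll t2 ->

empty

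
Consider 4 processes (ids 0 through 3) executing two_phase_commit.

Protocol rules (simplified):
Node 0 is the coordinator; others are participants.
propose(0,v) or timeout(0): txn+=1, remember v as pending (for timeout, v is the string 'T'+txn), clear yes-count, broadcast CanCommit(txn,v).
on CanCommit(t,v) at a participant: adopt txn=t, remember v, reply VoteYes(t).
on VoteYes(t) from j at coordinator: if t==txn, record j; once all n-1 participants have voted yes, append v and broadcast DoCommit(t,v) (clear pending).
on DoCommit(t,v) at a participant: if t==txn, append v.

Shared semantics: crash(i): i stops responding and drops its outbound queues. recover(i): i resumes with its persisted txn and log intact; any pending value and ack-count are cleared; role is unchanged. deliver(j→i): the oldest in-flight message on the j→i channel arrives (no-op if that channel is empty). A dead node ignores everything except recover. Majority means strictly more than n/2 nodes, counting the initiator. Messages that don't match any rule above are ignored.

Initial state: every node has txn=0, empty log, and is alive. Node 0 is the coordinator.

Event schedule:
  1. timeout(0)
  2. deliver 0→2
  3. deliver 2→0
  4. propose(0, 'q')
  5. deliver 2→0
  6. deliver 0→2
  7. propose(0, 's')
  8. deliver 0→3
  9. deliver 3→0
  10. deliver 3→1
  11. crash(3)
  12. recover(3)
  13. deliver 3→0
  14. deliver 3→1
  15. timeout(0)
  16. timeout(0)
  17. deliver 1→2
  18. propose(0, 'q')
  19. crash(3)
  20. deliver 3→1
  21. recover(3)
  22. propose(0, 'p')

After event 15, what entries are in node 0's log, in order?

empty

after 1 — timeout(0): n0:coor/t1/[-]
after 2 — deliver 0→2: n2:part/t1/[-]
after 3 — deliver 2→0: ·
after 4 — propose(0,'q'): n0:coor/t2/[-]
after 5 — deliver 2→0: ·
after 6 — deliver 0→2: n2:part/t2/[-]
after 7 — propose(0,'s'): n0:coor/t3/[-]
after 8 — deliver 0→3: n3:part/t1/[-]
after 9 — deliver 3→0: ·
after 10 — deliver 3→1: ·
after 11 — crash(3): n3:✗part/t1/[-]
after 12 — recover(3): n3:part/t1/[-]
after 13 — deliver 3→0: ·
after 14 — deliver 3→1: ·
after 15 — timeout(0): n0:coor/t4/[-]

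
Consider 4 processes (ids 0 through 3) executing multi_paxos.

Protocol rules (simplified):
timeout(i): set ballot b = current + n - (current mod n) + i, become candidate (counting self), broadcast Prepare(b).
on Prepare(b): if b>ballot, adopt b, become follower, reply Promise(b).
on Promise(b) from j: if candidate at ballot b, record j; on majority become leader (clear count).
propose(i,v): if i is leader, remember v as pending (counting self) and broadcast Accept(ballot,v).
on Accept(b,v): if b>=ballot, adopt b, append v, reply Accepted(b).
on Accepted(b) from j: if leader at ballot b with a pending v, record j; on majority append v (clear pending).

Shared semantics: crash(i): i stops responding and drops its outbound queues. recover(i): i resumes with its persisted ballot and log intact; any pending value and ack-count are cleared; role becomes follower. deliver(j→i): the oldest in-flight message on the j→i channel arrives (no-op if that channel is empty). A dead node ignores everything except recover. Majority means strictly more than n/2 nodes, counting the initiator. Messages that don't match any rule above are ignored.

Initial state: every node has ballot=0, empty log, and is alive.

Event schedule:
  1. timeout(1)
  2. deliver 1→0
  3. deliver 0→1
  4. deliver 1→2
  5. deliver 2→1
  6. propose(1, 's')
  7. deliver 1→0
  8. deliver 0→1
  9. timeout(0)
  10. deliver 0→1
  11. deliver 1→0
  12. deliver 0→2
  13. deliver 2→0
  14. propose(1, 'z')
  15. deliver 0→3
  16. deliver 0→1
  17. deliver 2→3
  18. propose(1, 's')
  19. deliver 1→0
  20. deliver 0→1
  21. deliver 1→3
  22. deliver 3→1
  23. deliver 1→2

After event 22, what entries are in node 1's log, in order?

e1 timeout(1): 1[cand,b=5,-]
e2 deliver 1→0: 0[foll,b=5,-]
e3 deliver 0→1: ·
e4 deliver 1→2: 2[foll,b=5,-]
e5 deliver 2→1: 1[lead,b=5,-]
e6 propose(1,'s'): ·
e7 deliver 1→0: 0[foll,b=5,s]
e8 deliver 0→1: ·
e9 timeout(0): 0[cand,b=8,s]
e10 deliver 0→1: 1[foll,b=8,-]
e11 deliver 1→0: ·
e12 deliver 0→2: 2[foll,b=8,-]
e13 deliver 2→0: 0[lead,b=8,s]
e14 propose(1,'z'): ·
e15 deliver 0→3: 3[foll,b=8,-]
e16 deliver 0→1: ·
e17 deliver 2→3: ·
e18 propose(1,'s'): ·
e19 deliver 1→0: ·
e20 deliver 0→1: ·
e21 deliver 1→3: ·
e22 deliver 3→1: ·

empty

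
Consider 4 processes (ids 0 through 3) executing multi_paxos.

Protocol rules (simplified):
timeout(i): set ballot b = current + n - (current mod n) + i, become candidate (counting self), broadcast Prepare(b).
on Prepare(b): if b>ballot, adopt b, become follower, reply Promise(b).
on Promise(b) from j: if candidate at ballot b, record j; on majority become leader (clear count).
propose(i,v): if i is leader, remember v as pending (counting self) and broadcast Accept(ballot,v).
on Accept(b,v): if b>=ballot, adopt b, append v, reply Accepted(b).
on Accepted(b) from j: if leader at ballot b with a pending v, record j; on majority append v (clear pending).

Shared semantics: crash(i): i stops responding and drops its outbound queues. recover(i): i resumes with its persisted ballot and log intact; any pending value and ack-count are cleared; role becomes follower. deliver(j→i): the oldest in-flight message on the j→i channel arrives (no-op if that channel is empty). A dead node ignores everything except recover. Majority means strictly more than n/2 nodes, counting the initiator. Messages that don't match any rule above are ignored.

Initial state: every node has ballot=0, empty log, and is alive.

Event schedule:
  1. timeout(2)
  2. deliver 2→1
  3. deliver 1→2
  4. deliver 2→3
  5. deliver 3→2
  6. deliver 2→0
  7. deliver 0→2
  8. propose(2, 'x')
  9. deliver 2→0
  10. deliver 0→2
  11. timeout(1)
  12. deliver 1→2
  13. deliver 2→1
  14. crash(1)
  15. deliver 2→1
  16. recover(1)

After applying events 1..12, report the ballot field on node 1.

9

step 1 timeout(2): 2={cand,b=6,log=-}
step 2 deliver 2→1: 1={foll,b=6,log=-}
step 3 deliver 1→2: —
step 4 deliver 2→3: 3={foll,b=6,log=-}
step 5 deliver 3→2: 2={lead,b=6,log=-}
step 6 deliver 2→0: 0={foll,b=6,log=-}
step 7 deliver 0→2: —
step 8 propose(2,'x'): —
step 9 deliver 2→0: 0={foll,b=6,log=x}
step 10 deliver 0→2: —
step 11 timeout(1): 1={cand,b=9,log=-}
step 12 deliver 1→2: 2={foll,b=9,log=-}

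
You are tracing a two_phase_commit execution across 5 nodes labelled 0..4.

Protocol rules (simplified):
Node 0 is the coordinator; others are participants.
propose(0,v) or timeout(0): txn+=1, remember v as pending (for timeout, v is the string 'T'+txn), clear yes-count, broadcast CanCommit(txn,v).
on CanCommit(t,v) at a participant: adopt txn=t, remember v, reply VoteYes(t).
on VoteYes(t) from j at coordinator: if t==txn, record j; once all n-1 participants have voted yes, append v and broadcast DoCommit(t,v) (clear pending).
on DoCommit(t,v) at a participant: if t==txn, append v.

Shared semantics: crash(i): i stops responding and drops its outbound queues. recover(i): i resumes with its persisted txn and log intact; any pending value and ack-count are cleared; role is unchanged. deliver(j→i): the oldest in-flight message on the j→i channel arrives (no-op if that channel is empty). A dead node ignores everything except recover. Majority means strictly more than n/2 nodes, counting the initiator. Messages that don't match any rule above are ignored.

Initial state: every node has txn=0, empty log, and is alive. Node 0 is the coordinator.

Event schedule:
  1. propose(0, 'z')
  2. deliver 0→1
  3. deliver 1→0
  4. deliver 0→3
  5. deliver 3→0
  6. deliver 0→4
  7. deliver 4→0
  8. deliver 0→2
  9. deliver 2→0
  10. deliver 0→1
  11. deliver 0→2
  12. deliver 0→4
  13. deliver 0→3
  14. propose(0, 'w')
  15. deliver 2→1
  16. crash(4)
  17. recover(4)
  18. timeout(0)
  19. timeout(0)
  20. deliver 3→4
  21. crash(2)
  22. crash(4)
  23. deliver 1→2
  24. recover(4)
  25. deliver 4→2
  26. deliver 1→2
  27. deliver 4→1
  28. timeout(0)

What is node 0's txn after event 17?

2

[1] propose(0,'z') → N0(coor t1 [-])
[2] deliver 0→1 → N1(part t1 [-])
[3] deliver 1→0 → ∅
[4] deliver 0→3 → N3(part t1 [-])
[5] deliver 3→0 → ∅
[6] deliver 0→4 → N4(part t1 [-])
[7] deliver 4→0 → ∅
[8] deliver 0→2 → N2(part t1 [-])
[9] deliver 2→0 → N0(coor t1 [z])
[10] deliver 0→1 → N1(part t1 [z])
[11] deliver 0→2 → N2(part t1 [z])
[12] deliver 0→4 → N4(part t1 [z])
[13] deliver 0→3 → N3(part t1 [z])
[14] propose(0,'w') → N0(coor t2 [z])
[15] deliver 2→1 → ∅
[16] crash(4) → N4(✗part t1 [z])
[17] recover(4) → N4(part t1 [z])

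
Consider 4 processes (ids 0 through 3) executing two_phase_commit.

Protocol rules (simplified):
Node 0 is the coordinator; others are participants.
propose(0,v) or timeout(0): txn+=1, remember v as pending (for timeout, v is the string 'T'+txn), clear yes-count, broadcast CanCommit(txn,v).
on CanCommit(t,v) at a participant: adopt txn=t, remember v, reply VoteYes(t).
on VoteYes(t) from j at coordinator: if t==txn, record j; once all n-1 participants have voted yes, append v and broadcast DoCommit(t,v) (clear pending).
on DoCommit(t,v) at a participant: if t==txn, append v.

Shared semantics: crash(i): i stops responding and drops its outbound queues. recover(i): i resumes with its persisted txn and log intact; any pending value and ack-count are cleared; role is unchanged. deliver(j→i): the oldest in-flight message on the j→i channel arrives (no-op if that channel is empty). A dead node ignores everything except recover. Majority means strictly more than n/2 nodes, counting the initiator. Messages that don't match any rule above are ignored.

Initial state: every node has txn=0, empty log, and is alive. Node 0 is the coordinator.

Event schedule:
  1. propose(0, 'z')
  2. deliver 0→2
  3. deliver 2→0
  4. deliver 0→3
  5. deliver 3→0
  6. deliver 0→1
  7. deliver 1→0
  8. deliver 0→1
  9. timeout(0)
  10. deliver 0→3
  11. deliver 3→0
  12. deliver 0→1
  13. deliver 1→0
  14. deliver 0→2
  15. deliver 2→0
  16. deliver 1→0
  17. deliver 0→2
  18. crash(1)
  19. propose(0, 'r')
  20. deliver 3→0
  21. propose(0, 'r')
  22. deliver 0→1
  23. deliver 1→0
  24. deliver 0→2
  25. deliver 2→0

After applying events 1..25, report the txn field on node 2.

3

1. propose(0,'z'):  <0:coor t1 ->
2. deliver 0→2:  <2:part t1 ->
3. deliver 2→0:  nop
4. deliver 0→3:  <3:part t1 ->
5. deliver 3→0:  nop
6. deliver 0→1:  <1:part t1 ->
7. deliver 1→0:  <0:coor t1 z>
8. deliver 0→1:  <1:part t1 z>
9. timeout(0):  <0:coor t2 z>
10. deliver 0→3:  <3:part t1 z>
11. deliver 3→0:  nop
12. deliver 0→1:  <1:part t2 z>
13. deliver 1→0:  nop
14. deliver 0→2:  <2:part t1 z>
15. deliver 2→0:  nop
16. deliver 1→0:  nop
17. deliver 0→2:  <2:part t2 z>
18. crash(1):  <1:✗part t2 z>
19. propose(0,'r'):  <0:coor t3 z>
20. deliver 3→0:  nop
21. propose(0,'r'):  <0:coor t4 z>
22. deliver 0→1:  nop
23. deliver 1→0:  nop
24. deliver 0→2:  <2:part t3 z>
25. deliver 2→0:  nop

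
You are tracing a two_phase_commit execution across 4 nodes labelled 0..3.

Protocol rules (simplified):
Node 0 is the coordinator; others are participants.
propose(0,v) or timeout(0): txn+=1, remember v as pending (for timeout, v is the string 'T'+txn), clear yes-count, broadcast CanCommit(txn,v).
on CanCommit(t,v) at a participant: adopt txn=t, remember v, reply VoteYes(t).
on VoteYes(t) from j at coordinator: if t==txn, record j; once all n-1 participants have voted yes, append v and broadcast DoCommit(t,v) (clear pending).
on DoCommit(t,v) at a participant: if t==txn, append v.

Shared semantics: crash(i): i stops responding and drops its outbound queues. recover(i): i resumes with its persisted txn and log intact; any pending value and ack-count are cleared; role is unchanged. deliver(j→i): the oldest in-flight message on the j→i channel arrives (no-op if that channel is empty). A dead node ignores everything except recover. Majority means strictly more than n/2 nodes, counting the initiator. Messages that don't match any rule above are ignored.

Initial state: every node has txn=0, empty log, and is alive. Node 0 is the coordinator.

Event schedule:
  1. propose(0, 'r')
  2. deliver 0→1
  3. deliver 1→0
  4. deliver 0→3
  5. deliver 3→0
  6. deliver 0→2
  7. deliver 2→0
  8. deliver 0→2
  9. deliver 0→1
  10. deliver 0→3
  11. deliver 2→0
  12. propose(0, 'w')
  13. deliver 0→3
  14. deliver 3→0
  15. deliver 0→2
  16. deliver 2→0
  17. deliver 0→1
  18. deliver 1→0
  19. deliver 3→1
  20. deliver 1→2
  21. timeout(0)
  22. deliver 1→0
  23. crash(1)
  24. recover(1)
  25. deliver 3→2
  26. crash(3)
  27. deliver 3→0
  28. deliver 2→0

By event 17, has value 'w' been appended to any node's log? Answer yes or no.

no

step 1 propose(0,'r'): 0={coor,t=1,log=-}
step 2 deliver 0→1: 1={part,t=1,log=-}
step 3 deliver 1→0: —
step 4 deliver 0→3: 3={part,t=1,log=-}
step 5 deliver 3→0: —
step 6 deliver 0→2: 2={part,t=1,log=-}
step 7 deliver 2→0: 0={coor,t=1,log=r}
step 8 deliver 0→2: 2={part,t=1,log=r}
step 9 deliver 0→1: 1={part,t=1,log=r}
step 10 deliver 0→3: 3={part,t=1,log=r}
step 11 deliver 2→0: —
step 12 propose(0,'w'): 0={coor,t=2,log=r}
step 13 deliver 0→3: 3={part,t=2,log=r}
step 14 deliver 3→0: —
step 15 deliver 0→2: 2={part,t=2,log=r}
step 16 deliver 2→0: —
step 17 deliver 0→1: 1={part,t=2,log=r}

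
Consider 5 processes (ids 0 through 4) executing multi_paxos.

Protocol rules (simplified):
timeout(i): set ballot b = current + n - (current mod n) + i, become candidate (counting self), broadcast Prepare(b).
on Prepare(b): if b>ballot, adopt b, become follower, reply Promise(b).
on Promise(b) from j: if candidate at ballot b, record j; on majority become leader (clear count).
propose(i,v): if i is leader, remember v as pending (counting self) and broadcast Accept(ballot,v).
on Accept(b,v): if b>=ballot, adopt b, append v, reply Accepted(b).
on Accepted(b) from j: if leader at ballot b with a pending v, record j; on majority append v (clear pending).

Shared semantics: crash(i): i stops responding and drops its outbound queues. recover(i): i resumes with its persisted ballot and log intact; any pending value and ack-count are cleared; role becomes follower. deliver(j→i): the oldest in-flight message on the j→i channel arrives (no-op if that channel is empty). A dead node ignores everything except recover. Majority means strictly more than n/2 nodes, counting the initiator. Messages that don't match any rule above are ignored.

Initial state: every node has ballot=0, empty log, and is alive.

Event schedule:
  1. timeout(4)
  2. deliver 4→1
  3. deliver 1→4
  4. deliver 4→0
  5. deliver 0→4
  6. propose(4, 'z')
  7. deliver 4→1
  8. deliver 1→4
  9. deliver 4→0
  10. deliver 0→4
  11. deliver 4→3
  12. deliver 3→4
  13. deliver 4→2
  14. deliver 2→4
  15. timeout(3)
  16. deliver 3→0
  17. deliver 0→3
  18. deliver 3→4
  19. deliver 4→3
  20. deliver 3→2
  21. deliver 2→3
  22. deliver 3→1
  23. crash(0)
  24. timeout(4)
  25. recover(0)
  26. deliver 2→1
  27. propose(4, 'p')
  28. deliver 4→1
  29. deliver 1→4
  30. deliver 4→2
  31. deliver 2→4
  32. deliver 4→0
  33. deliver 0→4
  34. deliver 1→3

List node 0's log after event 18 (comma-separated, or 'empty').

z

after 1 — timeout(4): n4:cand/b9/[-]
after 2 — deliver 4→1: n1:foll/b9/[-]
after 3 — deliver 1→4: ·
after 4 — deliver 4→0: n0:foll/b9/[-]
after 5 — deliver 0→4: n4:lead/b9/[-]
after 6 — propose(4,'z'): ·
after 7 — deliver 4→1: n1:foll/b9/[z]
after 8 — deliver 1→4: ·
after 9 — deliver 4→0: n0:foll/b9/[z]
after 10 — deliver 0→4: n4:lead/b9/[z]
after 11 — deliver 4→3: n3:foll/b9/[-]
after 12 — deliver 3→4: ·
after 13 — deliver 4→2: n2:foll/b9/[-]
after 14 — deliver 2→4: ·
after 15 — timeout(3): n3:cand/b13/[-]
after 16 — deliver 3→0: n0:foll/b13/[z]
after 17 — deliver 0→3: ·
after 18 — deliver 3→4: n4:foll/b13/[z]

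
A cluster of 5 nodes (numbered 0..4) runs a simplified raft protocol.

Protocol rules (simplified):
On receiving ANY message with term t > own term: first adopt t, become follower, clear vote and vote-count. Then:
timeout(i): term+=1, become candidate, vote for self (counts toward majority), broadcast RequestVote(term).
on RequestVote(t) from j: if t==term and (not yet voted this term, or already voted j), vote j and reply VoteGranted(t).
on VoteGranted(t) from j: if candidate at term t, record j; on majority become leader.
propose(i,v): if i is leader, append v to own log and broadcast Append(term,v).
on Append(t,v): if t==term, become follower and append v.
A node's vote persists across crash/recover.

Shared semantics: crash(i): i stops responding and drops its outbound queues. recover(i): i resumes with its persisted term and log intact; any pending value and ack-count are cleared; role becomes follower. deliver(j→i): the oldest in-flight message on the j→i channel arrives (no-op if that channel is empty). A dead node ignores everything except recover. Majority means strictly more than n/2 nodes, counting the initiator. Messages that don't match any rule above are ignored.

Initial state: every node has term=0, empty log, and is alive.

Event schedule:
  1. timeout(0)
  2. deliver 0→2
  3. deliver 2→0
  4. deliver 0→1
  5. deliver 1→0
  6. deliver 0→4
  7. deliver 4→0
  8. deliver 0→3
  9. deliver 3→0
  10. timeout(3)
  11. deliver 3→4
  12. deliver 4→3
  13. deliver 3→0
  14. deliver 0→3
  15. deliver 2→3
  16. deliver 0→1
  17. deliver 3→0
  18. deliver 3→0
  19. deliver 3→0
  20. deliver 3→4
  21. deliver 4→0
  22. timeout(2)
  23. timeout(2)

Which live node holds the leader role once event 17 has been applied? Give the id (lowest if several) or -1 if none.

1. timeout(0):  <0:cand t1 ->
2. deliver 0→2:  <2:foll t1 ->
3. deliver 2→0:  nop
4. deliver 0→1:  <1:foll t1 ->
5. deliver 1→0:  <0:lead t1 ->
6. deliver 0→4:  <4:foll t1 ->
7. deliver 4→0:  nop
8. deliver 0→3:  <3:foll t1 ->
9. deliver 3→0:  nop
10. timeout(3):  <3:cand t2 ->
11. deliver 3→4:  <4:foll t2 ->
12. deliver 4→3:  nop
13. deliver 3→0:  <0:foll t2 ->
14. deliver 0→3:  <3:lead t2 ->
15. deliver 2→3:  nop
16. deliver 0→1:  nop
17. deliver 3→0:  nop

3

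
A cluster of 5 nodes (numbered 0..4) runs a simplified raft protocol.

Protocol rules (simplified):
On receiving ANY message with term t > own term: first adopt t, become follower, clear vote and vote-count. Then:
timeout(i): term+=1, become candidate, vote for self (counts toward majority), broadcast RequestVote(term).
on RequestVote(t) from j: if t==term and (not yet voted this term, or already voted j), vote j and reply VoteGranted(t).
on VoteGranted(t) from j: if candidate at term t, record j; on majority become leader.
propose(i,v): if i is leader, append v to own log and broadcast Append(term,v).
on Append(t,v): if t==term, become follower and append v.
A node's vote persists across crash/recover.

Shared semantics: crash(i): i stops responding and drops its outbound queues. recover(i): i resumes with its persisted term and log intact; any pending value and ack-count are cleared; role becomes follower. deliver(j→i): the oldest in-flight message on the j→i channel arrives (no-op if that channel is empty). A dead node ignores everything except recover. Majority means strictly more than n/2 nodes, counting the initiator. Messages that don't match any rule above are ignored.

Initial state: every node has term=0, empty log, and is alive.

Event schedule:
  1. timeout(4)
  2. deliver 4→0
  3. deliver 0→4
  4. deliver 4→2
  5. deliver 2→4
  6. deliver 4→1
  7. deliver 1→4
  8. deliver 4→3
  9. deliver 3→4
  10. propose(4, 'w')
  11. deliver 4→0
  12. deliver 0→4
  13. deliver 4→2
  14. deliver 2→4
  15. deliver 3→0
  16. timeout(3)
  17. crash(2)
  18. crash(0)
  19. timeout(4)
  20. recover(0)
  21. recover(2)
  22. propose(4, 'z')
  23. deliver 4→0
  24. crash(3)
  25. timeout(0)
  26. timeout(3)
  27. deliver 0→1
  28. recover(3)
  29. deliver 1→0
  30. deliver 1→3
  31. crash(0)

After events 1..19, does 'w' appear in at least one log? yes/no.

[1] timeout(4) → N4(cand t1 [-])
[2] deliver 4→0 → N0(foll t1 [-])
[3] deliver 0→4 → ∅
[4] deliver 4→2 → N2(foll t1 [-])
[5] deliver 2→4 → N4(lead t1 [-])
[6] deliver 4→1 → N1(foll t1 [-])
[7] deliver 1→4 → ∅
[8] deliver 4→3 → N3(foll t1 [-])
[9] deliver 3→4 → ∅
[10] propose(4,'w') → N4(lead t1 [w])
[11] deliver 4→0 → N0(foll t1 [w])
[12] deliver 0→4 → ∅
[13] deliver 4→2 → N2(foll t1 [w])
[14] deliver 2→4 → ∅
[15] deliver 3→0 → ∅
[16] timeout(3) → N3(cand t2 [-])
[17] crash(2) → N2(✗foll t1 [w])
[18] crash(0) → N0(✗foll t1 [w])
[19] timeout(4) → N4(cand t2 [w])

yes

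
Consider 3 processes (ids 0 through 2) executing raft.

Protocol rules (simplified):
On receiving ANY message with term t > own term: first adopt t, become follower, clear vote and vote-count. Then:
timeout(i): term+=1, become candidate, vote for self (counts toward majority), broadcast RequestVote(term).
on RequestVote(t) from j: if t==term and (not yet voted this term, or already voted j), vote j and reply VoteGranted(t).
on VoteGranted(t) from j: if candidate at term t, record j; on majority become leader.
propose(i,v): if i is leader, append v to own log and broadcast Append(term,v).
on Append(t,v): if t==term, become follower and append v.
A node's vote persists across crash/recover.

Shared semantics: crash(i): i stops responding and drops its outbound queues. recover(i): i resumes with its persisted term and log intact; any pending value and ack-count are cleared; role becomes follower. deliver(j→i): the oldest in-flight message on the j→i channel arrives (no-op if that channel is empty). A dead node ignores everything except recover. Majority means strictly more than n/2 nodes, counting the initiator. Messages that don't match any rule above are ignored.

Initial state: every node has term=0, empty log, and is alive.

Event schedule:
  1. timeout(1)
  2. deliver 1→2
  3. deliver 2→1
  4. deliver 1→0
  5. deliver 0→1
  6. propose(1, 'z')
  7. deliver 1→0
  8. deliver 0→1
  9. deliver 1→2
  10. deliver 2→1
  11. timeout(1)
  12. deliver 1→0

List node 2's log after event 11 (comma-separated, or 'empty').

e1 timeout(1): 1[cand,t=1,-]
e2 deliver 1→2: 2[foll,t=1,-]
e3 deliver 2→1: 1[lead,t=1,-]
e4 deliver 1→0: 0[foll,t=1,-]
e5 deliver 0→1: ·
e6 propose(1,'z'): 1[lead,t=1,z]
e7 deliver 1→0: 0[foll,t=1,z]
e8 deliver 0→1: ·
e9 deliver 1→2: 2[foll,t=1,z]
e10 deliver 2→1: ·
e11 timeout(1): 1[cand,t=2,z]

z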